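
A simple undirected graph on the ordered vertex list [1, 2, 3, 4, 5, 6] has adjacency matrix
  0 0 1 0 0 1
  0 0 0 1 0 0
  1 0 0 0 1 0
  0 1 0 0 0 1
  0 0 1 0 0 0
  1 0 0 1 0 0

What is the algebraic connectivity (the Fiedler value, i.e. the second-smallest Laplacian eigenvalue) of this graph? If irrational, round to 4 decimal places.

0.2679

Reading degrees in the order [1, 2, 3, 4, 5, 6] gives [2, 1, 2, 2, 1, 2]; set D = diag(2, 1, 2, 2, 1, 2) and form L = D - A. The sorted Laplacian eigenvalues are [0, 0.2679, 1, 2, 3, 3.7321]; the algebraic connectivity is the second entry, 0.2679. There is one zero in the spectrum, matching the 1 component.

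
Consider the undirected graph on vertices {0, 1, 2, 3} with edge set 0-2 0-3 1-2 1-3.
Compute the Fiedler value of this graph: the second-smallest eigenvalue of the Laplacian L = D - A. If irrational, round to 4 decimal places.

With the vertex order [0, 1, 2, 3], the degrees are [2, 2, 2, 2], giving D = diag(2, 2, 2, 2) and L = D - A. The smallest Laplacian eigenvalue is always 0. The next one, lambda_2 = 2, measures how hard the graph is to disconnect: larger values mean better connectivity. The largest eigenvalue, 4, is at most the vertex count 4.

2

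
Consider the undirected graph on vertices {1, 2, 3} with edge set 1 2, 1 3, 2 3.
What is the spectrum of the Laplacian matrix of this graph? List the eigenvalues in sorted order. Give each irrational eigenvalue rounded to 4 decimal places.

[0, 3, 3]

Each diagonal entry of L is the vertex degree and each off-diagonal entry is -1 where an edge is present, 0 otherwise; in the order [1, 2, 3] the diagonal is [2, 2, 2]. Diagonalising L (or applying a numerical eigensolver to the 3x3 matrix) gives the spectrum above. There is one zero in the spectrum, matching the 1 component.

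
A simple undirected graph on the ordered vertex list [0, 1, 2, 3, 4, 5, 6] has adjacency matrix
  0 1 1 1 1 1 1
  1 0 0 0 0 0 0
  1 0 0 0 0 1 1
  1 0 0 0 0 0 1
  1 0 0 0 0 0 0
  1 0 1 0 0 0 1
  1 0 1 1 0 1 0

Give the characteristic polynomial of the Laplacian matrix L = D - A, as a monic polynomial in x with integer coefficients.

Each diagonal entry of L is the vertex degree and each off-diagonal entry is -1 where an edge is present, 0 otherwise; in the order [0, 1, 2, 3, 4, 5, 6] the diagonal is [6, 1, 3, 2, 1, 3, 4]. The eigenvalues of L are [0, 1, 1, 2, 4, 5, 7]; the characteristic polynomial is the product of (x - lambda_i), which multiplies out to x^7 - 20x^6 + 152x^5 - 554x^4 + 1007x^3 - 866x^2 + 280x. Since p(0) = det(-L) = 0, x divides p(x). The largest eigenvalue, 7, is at most the vertex count 7.

x^7 - 20x^6 + 152x^5 - 554x^4 + 1007x^3 - 866x^2 + 280x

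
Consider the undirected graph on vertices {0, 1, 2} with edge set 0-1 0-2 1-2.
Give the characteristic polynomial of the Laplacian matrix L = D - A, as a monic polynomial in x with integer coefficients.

Reading degrees in the order [0, 1, 2] gives [2, 2, 2]; set D = diag(2, 2, 2) and form L = D - A. L has integer entries, so p(x) = det(xI - L) has integer coefficients. Expanding the determinant yields x^3 - 6x^2 + 9x. The constant term is 0 because L is singular (the all-ones vector lies in its kernel). There is one zero in the spectrum, matching the 1 component.

x^3 - 6x^2 + 9x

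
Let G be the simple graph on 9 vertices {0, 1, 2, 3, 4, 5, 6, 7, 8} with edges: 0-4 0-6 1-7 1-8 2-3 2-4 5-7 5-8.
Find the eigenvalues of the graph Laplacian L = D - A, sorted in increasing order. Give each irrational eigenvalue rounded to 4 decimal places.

Reading degrees in the order [0, 1, 2, 3, 4, 5, 6, 7, 8] gives [2, 2, 2, 1, 2, 2, 1, 2, 2]; set D = diag(2, 2, 2, 1, 2, 2, 1, 2, 2) and form L = D - A. Diagonalising L (or applying a numerical eigensolver to the 9x9 matrix) gives the spectrum above. The 2 zero eigenvalues correspond to the 2 connected components.

[0, 0, 0.3820, 1.3820, 2, 2, 2.6180, 3.6180, 4]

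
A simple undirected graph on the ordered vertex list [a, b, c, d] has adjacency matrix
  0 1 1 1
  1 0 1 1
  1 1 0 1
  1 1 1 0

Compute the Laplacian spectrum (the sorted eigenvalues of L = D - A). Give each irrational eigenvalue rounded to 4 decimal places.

With the vertex order [a, b, c, d], the degrees are [3, 3, 3, 3], giving D = diag(3, 3, 3, 3) and L = D - A. The multiplicity of 0 as a Laplacian eigenvalue equals the number of connected components. The single zero eigenvalue shows the graph is connected. There is one zero in the spectrum, matching the 1 component.

[0, 4, 4, 4]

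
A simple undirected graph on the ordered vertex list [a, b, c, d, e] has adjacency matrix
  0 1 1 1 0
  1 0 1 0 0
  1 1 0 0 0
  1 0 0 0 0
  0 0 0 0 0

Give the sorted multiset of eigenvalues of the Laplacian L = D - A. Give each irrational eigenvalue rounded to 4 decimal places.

With the vertex order [a, b, c, d, e], the degrees are [3, 2, 2, 1, 0], giving D = diag(3, 2, 2, 1, 0) and L = D - A. Diagonalising L (or applying a numerical eigensolver to the 5x5 matrix) gives the spectrum above. The 2 zero eigenvalues correspond to the 2 connected components.

[0, 0, 1, 3, 4]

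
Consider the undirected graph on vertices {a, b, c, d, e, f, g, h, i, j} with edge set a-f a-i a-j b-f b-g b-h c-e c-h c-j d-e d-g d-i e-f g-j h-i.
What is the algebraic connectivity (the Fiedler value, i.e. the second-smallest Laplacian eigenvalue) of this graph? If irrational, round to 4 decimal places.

With the vertex order [a, b, c, d, e, f, g, h, i, j], the degrees are [3, 3, 3, 3, 3, 3, 3, 3, 3, 3], giving D = diag(3, 3, 3, 3, 3, 3, 3, 3, 3, 3) and L = D - A. The smallest Laplacian eigenvalue is always 0. The next one, lambda_2 = 2, measures how hard the graph is to disconnect: larger values mean better connectivity.

2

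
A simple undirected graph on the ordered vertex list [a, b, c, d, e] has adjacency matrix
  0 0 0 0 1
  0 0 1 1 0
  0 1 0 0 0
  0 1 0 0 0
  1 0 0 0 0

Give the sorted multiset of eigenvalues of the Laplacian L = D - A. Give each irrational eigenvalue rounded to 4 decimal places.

Each diagonal entry of L is the vertex degree and each off-diagonal entry is -1 where an edge is present, 0 otherwise; in the order [a, b, c, d, e] the diagonal is [1, 2, 1, 1, 1]. Diagonalising L (or applying a numerical eigensolver to the 5x5 matrix) gives the spectrum above. The 2 zero eigenvalues correspond to the 2 connected components. The eigenvalues sum to 6, which equals trace(L) = 2|E|.

[0, 0, 1, 2, 3]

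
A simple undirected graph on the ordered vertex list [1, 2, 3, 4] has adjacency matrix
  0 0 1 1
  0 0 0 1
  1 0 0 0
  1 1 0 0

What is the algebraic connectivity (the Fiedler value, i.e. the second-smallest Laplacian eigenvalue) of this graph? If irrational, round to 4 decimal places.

Reading degrees in the order [1, 2, 3, 4] gives [2, 1, 1, 2]; set D = diag(2, 1, 1, 2) and form L = D - A. The sorted Laplacian eigenvalues are [0, 0.5858, 2, 3.4142]; the algebraic connectivity is the second entry, 0.5858.

0.5858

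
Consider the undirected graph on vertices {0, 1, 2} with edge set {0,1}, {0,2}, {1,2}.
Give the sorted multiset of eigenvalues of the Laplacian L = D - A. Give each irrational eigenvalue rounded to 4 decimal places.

[0, 3, 3]

Each diagonal entry of L is the vertex degree and each off-diagonal entry is -1 where an edge is present, 0 otherwise; in the order [0, 1, 2] the diagonal is [2, 2, 2]. Diagonalising L (or applying a numerical eigensolver to the 3x3 matrix) gives the spectrum above. The eigenvalues sum to 6, which equals trace(L) = 2|E|.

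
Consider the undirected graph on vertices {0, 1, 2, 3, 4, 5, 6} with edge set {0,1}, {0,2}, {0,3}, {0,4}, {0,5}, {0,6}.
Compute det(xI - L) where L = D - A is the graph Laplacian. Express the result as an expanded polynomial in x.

x^7 - 12x^6 + 45x^5 - 80x^4 + 75x^3 - 36x^2 + 7x

With the vertex order [0, 1, 2, 3, 4, 5, 6], the degrees are [6, 1, 1, 1, 1, 1, 1], giving D = diag(6, 1, 1, 1, 1, 1, 1) and L = D - A. L has integer entries, so p(x) = det(xI - L) has integer coefficients. Expanding the determinant yields x^7 - 12x^6 + 45x^5 - 80x^4 + 75x^3 - 36x^2 + 7x. The constant term is 0 because L is singular (the all-ones vector lies in its kernel). There is one zero in the spectrum, matching the 1 component.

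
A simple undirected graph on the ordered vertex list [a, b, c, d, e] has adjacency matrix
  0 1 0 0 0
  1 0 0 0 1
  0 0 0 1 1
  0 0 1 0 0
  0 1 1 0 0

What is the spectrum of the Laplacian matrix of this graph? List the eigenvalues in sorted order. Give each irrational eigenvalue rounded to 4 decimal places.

[0, 0.3820, 1.3820, 2.6180, 3.6180]

With the vertex order [a, b, c, d, e], the degrees are [1, 2, 2, 1, 2], giving D = diag(1, 2, 2, 1, 2) and L = D - A. L is symmetric positive semidefinite, so every eigenvalue is real and nonnegative. The single zero eigenvalue shows the graph is connected. There is one zero in the spectrum, matching the 1 component. By the matrix-tree theorem the graph has (1/5) * product of the nonzero eigenvalues = 1 spanning tree.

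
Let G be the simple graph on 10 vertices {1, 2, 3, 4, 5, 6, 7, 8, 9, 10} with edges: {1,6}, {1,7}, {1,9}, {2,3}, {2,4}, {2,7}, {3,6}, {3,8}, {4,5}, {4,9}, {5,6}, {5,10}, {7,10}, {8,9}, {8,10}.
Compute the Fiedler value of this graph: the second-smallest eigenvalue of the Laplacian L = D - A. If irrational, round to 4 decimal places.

With the vertex order [1, 2, 3, 4, 5, 6, 7, 8, 9, 10], the degrees are [3, 3, 3, 3, 3, 3, 3, 3, 3, 3], giving D = diag(3, 3, 3, 3, 3, 3, 3, 3, 3, 3) and L = D - A. The sorted Laplacian eigenvalues are [0, 2, 2, 2, 2, 2, 5, 5, 5, 5]; the algebraic connectivity is the second entry, 2. There is one zero in the spectrum, matching the 1 component. By the matrix-tree theorem the graph has (1/10) * product of the nonzero eigenvalues = 2000 spanning trees.

2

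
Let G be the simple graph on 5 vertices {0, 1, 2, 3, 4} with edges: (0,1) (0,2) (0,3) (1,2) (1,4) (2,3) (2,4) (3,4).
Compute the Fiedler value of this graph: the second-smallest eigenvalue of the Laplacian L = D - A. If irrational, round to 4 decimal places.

3

Reading degrees in the order [0, 1, 2, 3, 4] gives [3, 3, 4, 3, 3]; set D = diag(3, 3, 4, 3, 3) and form L = D - A. The smallest Laplacian eigenvalue is always 0. The next one, lambda_2 = 3, measures how hard the graph is to disconnect: larger values mean better connectivity. The eigenvalues sum to 16, which equals trace(L) = 2|E|.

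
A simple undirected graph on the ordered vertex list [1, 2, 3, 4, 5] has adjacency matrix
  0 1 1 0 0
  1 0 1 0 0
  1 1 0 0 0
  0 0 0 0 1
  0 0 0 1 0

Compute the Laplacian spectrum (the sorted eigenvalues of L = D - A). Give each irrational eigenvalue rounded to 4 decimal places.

[0, 0, 2, 3, 3]

Reading degrees in the order [1, 2, 3, 4, 5] gives [2, 2, 2, 1, 1]; set D = diag(2, 2, 2, 1, 1) and form L = D - A. The multiplicity of 0 as a Laplacian eigenvalue equals the number of connected components. The 2 zero eigenvalues correspond to the 2 connected components. There are 2 zeros in the spectrum, matching the 2 components. The largest eigenvalue, 3, is at most the vertex count 5.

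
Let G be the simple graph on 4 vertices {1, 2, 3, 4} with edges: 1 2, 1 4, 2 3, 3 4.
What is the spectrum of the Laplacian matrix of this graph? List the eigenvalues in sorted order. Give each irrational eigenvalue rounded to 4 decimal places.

[0, 2, 2, 4]

Reading degrees in the order [1, 2, 3, 4] gives [2, 2, 2, 2]; set D = diag(2, 2, 2, 2) and form L = D - A. The multiplicity of 0 as a Laplacian eigenvalue equals the number of connected components. The single zero eigenvalue shows the graph is connected. The eigenvalues sum to 8, which equals trace(L) = 2|E|.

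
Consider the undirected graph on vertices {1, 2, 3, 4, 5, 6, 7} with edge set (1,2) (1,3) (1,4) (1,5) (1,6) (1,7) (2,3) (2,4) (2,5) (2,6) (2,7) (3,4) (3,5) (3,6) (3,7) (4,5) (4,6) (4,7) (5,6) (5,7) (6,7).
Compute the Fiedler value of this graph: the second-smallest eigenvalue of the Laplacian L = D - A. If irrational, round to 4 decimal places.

7

With the vertex order [1, 2, 3, 4, 5, 6, 7], the degrees are [6, 6, 6, 6, 6, 6, 6], giving D = diag(6, 6, 6, 6, 6, 6, 6) and L = D - A. The smallest Laplacian eigenvalue is always 0. The next one, lambda_2 = 7, measures how hard the graph is to disconnect: larger values mean better connectivity. By the matrix-tree theorem the graph has (1/7) * product of the nonzero eigenvalues = 16807 spanning trees.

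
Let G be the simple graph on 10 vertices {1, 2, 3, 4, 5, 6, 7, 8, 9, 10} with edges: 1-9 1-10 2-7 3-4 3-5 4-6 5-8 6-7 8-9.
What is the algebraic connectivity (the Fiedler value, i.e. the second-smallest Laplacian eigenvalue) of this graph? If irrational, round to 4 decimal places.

Each diagonal entry of L is the vertex degree and each off-diagonal entry is -1 where an edge is present, 0 otherwise; in the order [1, 2, 3, 4, 5, 6, 7, 8, 9, 10] the diagonal is [2, 1, 2, 2, 2, 2, 2, 2, 2, 1]. Computing the eigenvalues of L and sorting gives [0, 0.0979, 0.3820, 0.8244, 1.3820, 2, 2.6180, 3.1756, 3.6180, 3.9021]. The Fiedler value lambda_2 = 0.0979 is strictly positive, so the graph is connected. The largest eigenvalue, 3.9021, is at most the vertex count 10.

0.0979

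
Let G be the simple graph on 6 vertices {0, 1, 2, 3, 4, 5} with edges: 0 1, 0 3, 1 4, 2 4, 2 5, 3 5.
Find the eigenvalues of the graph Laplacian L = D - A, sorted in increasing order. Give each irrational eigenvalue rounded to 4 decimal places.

Reading degrees in the order [0, 1, 2, 3, 4, 5] gives [2, 2, 2, 2, 2, 2]; set D = diag(2, 2, 2, 2, 2, 2) and form L = D - A. Diagonalising L (or applying a numerical eigensolver to the 6x6 matrix) gives the spectrum above. The largest eigenvalue, 4, is at most the vertex count 6.

[0, 1, 1, 3, 3, 4]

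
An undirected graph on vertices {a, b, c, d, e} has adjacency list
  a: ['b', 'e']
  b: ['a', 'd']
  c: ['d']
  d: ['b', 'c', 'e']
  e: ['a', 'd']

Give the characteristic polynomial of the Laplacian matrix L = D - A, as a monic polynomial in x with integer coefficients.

Reading degrees in the order [a, b, c, d, e] gives [2, 2, 1, 3, 2]; set D = diag(2, 2, 1, 3, 2) and form L = D - A. L has integer entries, so p(x) = det(xI - L) has integer coefficients. Expanding the determinant yields x^5 - 10x^4 + 34x^3 - 46x^2 + 20x. The coefficient of x^4 equals -trace(L) = -10, matching the sum of degrees. The largest eigenvalue, 4.4812, is at most the vertex count 5.

x^5 - 10x^4 + 34x^3 - 46x^2 + 20x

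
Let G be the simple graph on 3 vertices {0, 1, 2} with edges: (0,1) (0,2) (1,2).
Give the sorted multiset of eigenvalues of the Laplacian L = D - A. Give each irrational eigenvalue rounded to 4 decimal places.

Each diagonal entry of L is the vertex degree and each off-diagonal entry is -1 where an edge is present, 0 otherwise; in the order [0, 1, 2] the diagonal is [2, 2, 2]. Since every row of L sums to 0, the all-ones vector is in the kernel and 0 is an eigenvalue. The single zero eigenvalue shows the graph is connected.

[0, 3, 3]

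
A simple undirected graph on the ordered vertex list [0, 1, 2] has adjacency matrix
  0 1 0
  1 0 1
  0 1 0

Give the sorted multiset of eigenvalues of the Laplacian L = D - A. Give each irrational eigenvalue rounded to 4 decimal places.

Each diagonal entry of L is the vertex degree and each off-diagonal entry is -1 where an edge is present, 0 otherwise; in the order [0, 1, 2] the diagonal is [1, 2, 1]. Since every row of L sums to 0, the all-ones vector is in the kernel and 0 is an eigenvalue.

[0, 1, 3]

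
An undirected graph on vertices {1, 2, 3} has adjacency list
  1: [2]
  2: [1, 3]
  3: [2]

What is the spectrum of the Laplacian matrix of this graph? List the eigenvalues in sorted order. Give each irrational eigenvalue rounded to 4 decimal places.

[0, 1, 3]

Each diagonal entry of L is the vertex degree and each off-diagonal entry is -1 where an edge is present, 0 otherwise; in the order [1, 2, 3] the diagonal is [1, 2, 1]. The multiplicity of 0 as a Laplacian eigenvalue equals the number of connected components. The eigenvalues sum to 4, which equals trace(L) = 2|E|.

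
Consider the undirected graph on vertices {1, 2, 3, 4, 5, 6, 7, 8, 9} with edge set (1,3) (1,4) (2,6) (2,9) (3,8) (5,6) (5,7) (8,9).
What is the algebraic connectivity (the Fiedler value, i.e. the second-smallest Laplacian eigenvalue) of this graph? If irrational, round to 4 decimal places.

0.1206

Reading degrees in the order [1, 2, 3, 4, 5, 6, 7, 8, 9] gives [2, 2, 2, 1, 2, 2, 1, 2, 2]; set D = diag(2, 2, 2, 1, 2, 2, 1, 2, 2) and form L = D - A. The smallest Laplacian eigenvalue is always 0. The next one, lambda_2 = 0.1206, measures how hard the graph is to disconnect: larger values mean better connectivity. The eigenvalues sum to 16, which equals trace(L) = 2|E|. By the matrix-tree theorem the graph has (1/9) * product of the nonzero eigenvalues = 1 spanning tree.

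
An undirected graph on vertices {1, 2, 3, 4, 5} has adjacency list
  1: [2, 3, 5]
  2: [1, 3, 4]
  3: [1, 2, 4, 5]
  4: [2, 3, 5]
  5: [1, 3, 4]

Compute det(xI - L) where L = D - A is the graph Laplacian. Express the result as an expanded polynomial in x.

x^5 - 16x^4 + 94x^3 - 240x^2 + 225x

Reading degrees in the order [1, 2, 3, 4, 5] gives [3, 3, 4, 3, 3]; set D = diag(3, 3, 4, 3, 3) and form L = D - A. Computing det(xI - L) by cofactor expansion (or equivalently via sum-over-permutations) gives x^5 - 16x^4 + 94x^3 - 240x^2 + 225x. The coefficient of x^4 equals -trace(L) = -16, matching the sum of degrees. By the matrix-tree theorem the graph has (1/5) * product of the nonzero eigenvalues = 45 spanning trees.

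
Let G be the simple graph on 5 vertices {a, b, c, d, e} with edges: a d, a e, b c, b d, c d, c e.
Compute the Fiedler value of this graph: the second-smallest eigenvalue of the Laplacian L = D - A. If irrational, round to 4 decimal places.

Reading degrees in the order [a, b, c, d, e] gives [2, 2, 3, 3, 2]; set D = diag(2, 2, 3, 3, 2) and form L = D - A. Computing the eigenvalues of L and sorting gives [0, 1.3820, 2.3820, 3.6180, 4.6180]. The Fiedler value lambda_2 = 1.3820 is strictly positive, so the graph is connected. The largest eigenvalue, 4.6180, is at most the vertex count 5.

1.3820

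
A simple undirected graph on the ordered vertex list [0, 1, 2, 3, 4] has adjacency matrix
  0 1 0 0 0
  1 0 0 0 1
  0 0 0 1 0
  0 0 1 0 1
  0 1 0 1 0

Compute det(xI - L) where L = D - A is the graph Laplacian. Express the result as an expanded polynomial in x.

x^5 - 8x^4 + 21x^3 - 20x^2 + 5x

Each diagonal entry of L is the vertex degree and each off-diagonal entry is -1 where an edge is present, 0 otherwise; in the order [0, 1, 2, 3, 4] the diagonal is [1, 2, 1, 2, 2]. Computing det(xI - L) by cofactor expansion (or equivalently via sum-over-permutations) gives x^5 - 8x^4 + 21x^3 - 20x^2 + 5x. The constant term is 0 because L is singular (the all-ones vector lies in its kernel). The largest eigenvalue, 3.6180, is at most the vertex count 5.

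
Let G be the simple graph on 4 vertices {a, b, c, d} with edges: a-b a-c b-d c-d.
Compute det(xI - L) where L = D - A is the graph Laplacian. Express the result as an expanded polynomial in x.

Reading degrees in the order [a, b, c, d] gives [2, 2, 2, 2]; set D = diag(2, 2, 2, 2) and form L = D - A. L has integer entries, so p(x) = det(xI - L) has integer coefficients. Expanding the determinant yields x^4 - 8x^3 + 20x^2 - 16x. The coefficient of x^3 equals -trace(L) = -8, matching the sum of degrees. The largest eigenvalue, 4, is at most the vertex count 4. The eigenvalues sum to 8, which equals trace(L) = 2|E|.

x^4 - 8x^3 + 20x^2 - 16x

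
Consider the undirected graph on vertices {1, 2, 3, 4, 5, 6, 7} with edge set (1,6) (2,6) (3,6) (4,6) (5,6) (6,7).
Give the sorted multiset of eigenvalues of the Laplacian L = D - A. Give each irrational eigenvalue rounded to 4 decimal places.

Each diagonal entry of L is the vertex degree and each off-diagonal entry is -1 where an edge is present, 0 otherwise; in the order [1, 2, 3, 4, 5, 6, 7] the diagonal is [1, 1, 1, 1, 1, 6, 1]. L is symmetric positive semidefinite, so every eigenvalue is real and nonnegative. There is one zero in the spectrum, matching the 1 component.

[0, 1, 1, 1, 1, 1, 7]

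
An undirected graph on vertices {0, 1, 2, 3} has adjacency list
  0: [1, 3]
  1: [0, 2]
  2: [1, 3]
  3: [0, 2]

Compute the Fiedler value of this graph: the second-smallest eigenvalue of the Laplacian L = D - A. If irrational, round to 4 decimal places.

Each diagonal entry of L is the vertex degree and each off-diagonal entry is -1 where an edge is present, 0 otherwise; in the order [0, 1, 2, 3] the diagonal is [2, 2, 2, 2]. The sorted Laplacian eigenvalues are [0, 2, 2, 4]; the algebraic connectivity is the second entry, 2. By the matrix-tree theorem the graph has (1/4) * product of the nonzero eigenvalues = 4 spanning trees. The largest eigenvalue, 4, is at most the vertex count 4.

2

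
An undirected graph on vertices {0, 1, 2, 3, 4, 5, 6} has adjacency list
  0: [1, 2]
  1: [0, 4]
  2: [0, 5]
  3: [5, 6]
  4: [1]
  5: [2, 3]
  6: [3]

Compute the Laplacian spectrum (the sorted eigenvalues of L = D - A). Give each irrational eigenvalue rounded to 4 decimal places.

Each diagonal entry of L is the vertex degree and each off-diagonal entry is -1 where an edge is present, 0 otherwise; in the order [0, 1, 2, 3, 4, 5, 6] the diagonal is [2, 2, 2, 2, 1, 2, 1]. The multiplicity of 0 as a Laplacian eigenvalue equals the number of connected components. The single zero eigenvalue shows the graph is connected. There is one zero in the spectrum, matching the 1 component.

[0, 0.1981, 0.7530, 1.5550, 2.4450, 3.2470, 3.8019]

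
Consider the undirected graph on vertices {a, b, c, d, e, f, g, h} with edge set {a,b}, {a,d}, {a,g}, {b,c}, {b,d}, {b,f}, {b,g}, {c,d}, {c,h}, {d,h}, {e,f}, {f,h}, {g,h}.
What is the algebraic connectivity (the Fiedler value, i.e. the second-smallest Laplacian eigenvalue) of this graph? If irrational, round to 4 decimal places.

With the vertex order [a, b, c, d, e, f, g, h], the degrees are [3, 5, 3, 4, 1, 3, 3, 4], giving D = diag(3, 5, 3, 4, 1, 3, 3, 4) and L = D - A. The sorted Laplacian eigenvalues are [0, 0.6931, 2.3424, 3, 3.5381, 4.4634, 5.2619, 6.7011]; the algebraic connectivity is the second entry, 0.6931. By the matrix-tree theorem the graph has (1/8) * product of the nonzero eigenvalues = 339 spanning trees. The eigenvalues sum to 26, which equals trace(L) = 2|E|.

0.6931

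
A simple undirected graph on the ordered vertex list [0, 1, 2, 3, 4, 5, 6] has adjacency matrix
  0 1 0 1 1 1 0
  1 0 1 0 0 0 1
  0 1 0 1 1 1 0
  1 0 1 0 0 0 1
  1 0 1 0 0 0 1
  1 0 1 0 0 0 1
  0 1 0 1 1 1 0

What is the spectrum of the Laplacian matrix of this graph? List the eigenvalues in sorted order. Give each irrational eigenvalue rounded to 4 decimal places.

Each diagonal entry of L is the vertex degree and each off-diagonal entry is -1 where an edge is present, 0 otherwise; in the order [0, 1, 2, 3, 4, 5, 6] the diagonal is [4, 3, 4, 3, 3, 3, 4]. L is symmetric positive semidefinite, so every eigenvalue is real and nonnegative. The single zero eigenvalue shows the graph is connected. By the matrix-tree theorem the graph has (1/7) * product of the nonzero eigenvalues = 432 spanning trees.

[0, 3, 3, 3, 4, 4, 7]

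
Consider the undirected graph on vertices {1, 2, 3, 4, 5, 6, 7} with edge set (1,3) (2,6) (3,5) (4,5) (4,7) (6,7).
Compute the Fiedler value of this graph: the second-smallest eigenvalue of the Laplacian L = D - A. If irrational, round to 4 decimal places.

Each diagonal entry of L is the vertex degree and each off-diagonal entry is -1 where an edge is present, 0 otherwise; in the order [1, 2, 3, 4, 5, 6, 7] the diagonal is [1, 1, 2, 2, 2, 2, 2]. The smallest Laplacian eigenvalue is always 0. The next one, lambda_2 = 0.1981, measures how hard the graph is to disconnect: larger values mean better connectivity.

0.1981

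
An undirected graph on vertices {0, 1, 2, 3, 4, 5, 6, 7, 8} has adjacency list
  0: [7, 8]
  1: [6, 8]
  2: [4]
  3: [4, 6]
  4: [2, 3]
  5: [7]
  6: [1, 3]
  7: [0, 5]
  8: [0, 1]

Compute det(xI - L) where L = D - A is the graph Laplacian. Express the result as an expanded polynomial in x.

Each diagonal entry of L is the vertex degree and each off-diagonal entry is -1 where an edge is present, 0 otherwise; in the order [0, 1, 2, 3, 4, 5, 6, 7, 8] the diagonal is [2, 2, 1, 2, 2, 1, 2, 2, 2]. Computing det(xI - L) by cofactor expansion (or equivalently via sum-over-permutations) gives x^9 - 16x^8 + 105x^7 - 364x^6 + 715x^5 - 792x^4 + 462x^3 - 120x^2 + 9x. Since p(0) = det(-L) = 0, x divides p(x). The eigenvalues sum to 16, which equals trace(L) = 2|E|.

x^9 - 16x^8 + 105x^7 - 364x^6 + 715x^5 - 792x^4 + 462x^3 - 120x^2 + 9x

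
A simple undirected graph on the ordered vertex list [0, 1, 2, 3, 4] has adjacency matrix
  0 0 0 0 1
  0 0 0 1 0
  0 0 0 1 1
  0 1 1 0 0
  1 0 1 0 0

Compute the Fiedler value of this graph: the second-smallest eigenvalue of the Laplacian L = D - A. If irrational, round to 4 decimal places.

Each diagonal entry of L is the vertex degree and each off-diagonal entry is -1 where an edge is present, 0 otherwise; in the order [0, 1, 2, 3, 4] the diagonal is [1, 1, 2, 2, 2]. The smallest Laplacian eigenvalue is always 0. The next one, lambda_2 = 0.3820, measures how hard the graph is to disconnect: larger values mean better connectivity. The eigenvalues sum to 8, which equals trace(L) = 2|E|.

0.3820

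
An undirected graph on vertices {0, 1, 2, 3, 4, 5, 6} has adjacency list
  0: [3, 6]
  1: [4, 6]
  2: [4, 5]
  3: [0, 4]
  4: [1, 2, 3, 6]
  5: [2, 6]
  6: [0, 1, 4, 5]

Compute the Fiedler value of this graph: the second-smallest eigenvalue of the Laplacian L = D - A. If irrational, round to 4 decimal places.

Each diagonal entry of L is the vertex degree and each off-diagonal entry is -1 where an edge is present, 0 otherwise; in the order [0, 1, 2, 3, 4, 5, 6] the diagonal is [2, 2, 2, 2, 4, 2, 4]. The sorted Laplacian eigenvalues are [0, 1, 1.5858, 2.2679, 3, 4.4142, 5.7321]; the algebraic connectivity is the second entry, 1. The eigenvalues sum to 18, which equals trace(L) = 2|E|.

1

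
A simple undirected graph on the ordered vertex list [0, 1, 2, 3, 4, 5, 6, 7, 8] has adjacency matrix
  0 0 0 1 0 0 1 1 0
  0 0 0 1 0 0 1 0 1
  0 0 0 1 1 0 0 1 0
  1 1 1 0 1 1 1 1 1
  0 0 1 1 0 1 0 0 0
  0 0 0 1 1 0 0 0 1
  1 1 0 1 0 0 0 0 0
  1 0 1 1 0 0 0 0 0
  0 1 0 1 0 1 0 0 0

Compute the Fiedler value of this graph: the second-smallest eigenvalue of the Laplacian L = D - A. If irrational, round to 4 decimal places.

1.5858

Reading degrees in the order [0, 1, 2, 3, 4, 5, 6, 7, 8] gives [3, 3, 3, 8, 3, 3, 3, 3, 3]; set D = diag(3, 3, 3, 8, 3, 3, 3, 3, 3) and form L = D - A. Computing the eigenvalues of L and sorting gives [0, 1.5858, 1.5858, 3, 3, 4.4142, 4.4142, 5, 9]. The Fiedler value lambda_2 = 1.5858 is strictly positive, so the graph is connected.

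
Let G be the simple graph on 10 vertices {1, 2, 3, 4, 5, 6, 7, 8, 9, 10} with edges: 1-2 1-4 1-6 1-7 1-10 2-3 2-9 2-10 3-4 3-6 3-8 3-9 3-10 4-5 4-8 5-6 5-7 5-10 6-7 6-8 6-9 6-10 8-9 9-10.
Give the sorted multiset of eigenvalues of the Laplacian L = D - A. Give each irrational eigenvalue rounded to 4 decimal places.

[0, 2.2182, 3.0633, 3.9168, 4.2996, 5.6056, 6.0485, 6.6193, 7.6894, 8.5392]

With the vertex order [1, 2, 3, 4, 5, 6, 7, 8, 9, 10], the degrees are [5, 4, 6, 4, 4, 7, 3, 4, 5, 6], giving D = diag(5, 4, 6, 4, 4, 7, 3, 4, 5, 6) and L = D - A. Since every row of L sums to 0, the all-ones vector is in the kernel and 0 is an eigenvalue. The single zero eigenvalue shows the graph is connected.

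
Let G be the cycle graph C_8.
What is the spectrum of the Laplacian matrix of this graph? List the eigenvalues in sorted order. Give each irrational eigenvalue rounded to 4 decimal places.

The graph has 8 vertices and degree multiset [2, 2, 2, 2, 2, 2, 2, 2]; D is the diagonal matrix of degrees and L = D - A. The multiplicity of 0 as a Laplacian eigenvalue equals the number of connected components.

[0, 0.5858, 0.5858, 2, 2, 3.4142, 3.4142, 4]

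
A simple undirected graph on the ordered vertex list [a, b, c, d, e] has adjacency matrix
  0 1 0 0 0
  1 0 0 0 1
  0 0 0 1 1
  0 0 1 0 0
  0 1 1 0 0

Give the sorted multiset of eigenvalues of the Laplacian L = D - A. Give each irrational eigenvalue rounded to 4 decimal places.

With the vertex order [a, b, c, d, e], the degrees are [1, 2, 2, 1, 2], giving D = diag(1, 2, 2, 1, 2) and L = D - A. The multiplicity of 0 as a Laplacian eigenvalue equals the number of connected components. The largest eigenvalue, 3.6180, is at most the vertex count 5. There is one zero in the spectrum, matching the 1 component.

[0, 0.3820, 1.3820, 2.6180, 3.6180]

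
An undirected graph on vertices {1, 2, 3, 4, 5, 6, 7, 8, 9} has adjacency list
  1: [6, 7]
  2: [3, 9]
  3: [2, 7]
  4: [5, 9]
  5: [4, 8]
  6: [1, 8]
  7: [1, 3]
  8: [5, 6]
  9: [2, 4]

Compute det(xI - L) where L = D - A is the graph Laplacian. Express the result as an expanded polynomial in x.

x^9 - 18x^8 + 135x^7 - 546x^6 + 1287x^5 - 1782x^4 + 1386x^3 - 540x^2 + 81x

Reading degrees in the order [1, 2, 3, 4, 5, 6, 7, 8, 9] gives [2, 2, 2, 2, 2, 2, 2, 2, 2]; set D = diag(2, 2, 2, 2, 2, 2, 2, 2, 2) and form L = D - A. Computing det(xI - L) by cofactor expansion (or equivalently via sum-over-permutations) gives x^9 - 18x^8 + 135x^7 - 546x^6 + 1287x^5 - 1782x^4 + 1386x^3 - 540x^2 + 81x. Since p(0) = det(-L) = 0, x divides p(x). The eigenvalues sum to 18, which equals trace(L) = 2|E|.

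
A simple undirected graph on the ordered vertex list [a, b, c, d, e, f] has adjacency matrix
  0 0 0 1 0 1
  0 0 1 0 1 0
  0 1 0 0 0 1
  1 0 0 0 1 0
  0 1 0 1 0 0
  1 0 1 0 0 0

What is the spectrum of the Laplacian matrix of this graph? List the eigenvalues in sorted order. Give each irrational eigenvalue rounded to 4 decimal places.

Reading degrees in the order [a, b, c, d, e, f] gives [2, 2, 2, 2, 2, 2]; set D = diag(2, 2, 2, 2, 2, 2) and form L = D - A. Diagonalising L (or applying a numerical eigensolver to the 6x6 matrix) gives the spectrum above. By the matrix-tree theorem the graph has (1/6) * product of the nonzero eigenvalues = 6 spanning trees.

[0, 1, 1, 3, 3, 4]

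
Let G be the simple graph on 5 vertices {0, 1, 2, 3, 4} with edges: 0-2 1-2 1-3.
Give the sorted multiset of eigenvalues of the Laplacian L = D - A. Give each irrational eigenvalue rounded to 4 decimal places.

Each diagonal entry of L is the vertex degree and each off-diagonal entry is -1 where an edge is present, 0 otherwise; in the order [0, 1, 2, 3, 4] the diagonal is [1, 2, 2, 1, 0]. Since every row of L sums to 0, the all-ones vector is in the kernel and 0 is an eigenvalue. The 2 zero eigenvalues correspond to the 2 connected components.

[0, 0, 0.5858, 2, 3.4142]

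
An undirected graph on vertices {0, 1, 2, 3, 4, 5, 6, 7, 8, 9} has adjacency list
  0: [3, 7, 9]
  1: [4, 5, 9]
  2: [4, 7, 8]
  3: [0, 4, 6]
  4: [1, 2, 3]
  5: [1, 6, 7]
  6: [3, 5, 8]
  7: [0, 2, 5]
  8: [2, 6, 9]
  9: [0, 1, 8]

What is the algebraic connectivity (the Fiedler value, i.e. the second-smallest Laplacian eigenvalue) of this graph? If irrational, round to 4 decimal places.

With the vertex order [0, 1, 2, 3, 4, 5, 6, 7, 8, 9], the degrees are [3, 3, 3, 3, 3, 3, 3, 3, 3, 3], giving D = diag(3, 3, 3, 3, 3, 3, 3, 3, 3, 3) and L = D - A. Computing the eigenvalues of L and sorting gives [0, 2, 2, 2, 2, 2, 5, 5, 5, 5]. The Fiedler value lambda_2 = 2 is strictly positive, so the graph is connected. There is one zero in the spectrum, matching the 1 component. The eigenvalues sum to 30, which equals trace(L) = 2|E|.

2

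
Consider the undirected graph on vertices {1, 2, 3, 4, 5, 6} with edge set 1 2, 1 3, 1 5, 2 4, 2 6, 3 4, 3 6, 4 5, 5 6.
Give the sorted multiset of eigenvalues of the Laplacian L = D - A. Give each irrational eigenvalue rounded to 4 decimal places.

[0, 3, 3, 3, 3, 6]

Each diagonal entry of L is the vertex degree and each off-diagonal entry is -1 where an edge is present, 0 otherwise; in the order [1, 2, 3, 4, 5, 6] the diagonal is [3, 3, 3, 3, 3, 3]. The multiplicity of 0 as a Laplacian eigenvalue equals the number of connected components. The largest eigenvalue, 6, is at most the vertex count 6.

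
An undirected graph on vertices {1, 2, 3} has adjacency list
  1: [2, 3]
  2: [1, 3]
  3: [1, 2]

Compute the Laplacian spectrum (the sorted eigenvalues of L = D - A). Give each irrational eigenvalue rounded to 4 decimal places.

[0, 3, 3]

Each diagonal entry of L is the vertex degree and each off-diagonal entry is -1 where an edge is present, 0 otherwise; in the order [1, 2, 3] the diagonal is [2, 2, 2]. L is symmetric positive semidefinite, so every eigenvalue is real and nonnegative.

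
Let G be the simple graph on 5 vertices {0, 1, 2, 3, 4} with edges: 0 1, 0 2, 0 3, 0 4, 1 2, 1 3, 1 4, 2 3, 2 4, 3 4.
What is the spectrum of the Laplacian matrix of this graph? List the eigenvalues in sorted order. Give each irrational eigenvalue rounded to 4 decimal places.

[0, 5, 5, 5, 5]

Each diagonal entry of L is the vertex degree and each off-diagonal entry is -1 where an edge is present, 0 otherwise; in the order [0, 1, 2, 3, 4] the diagonal is [4, 4, 4, 4, 4]. The multiplicity of 0 as a Laplacian eigenvalue equals the number of connected components.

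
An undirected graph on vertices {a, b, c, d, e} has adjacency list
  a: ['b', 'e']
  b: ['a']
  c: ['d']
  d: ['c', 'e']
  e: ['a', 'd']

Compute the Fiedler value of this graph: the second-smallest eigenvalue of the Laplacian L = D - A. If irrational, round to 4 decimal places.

With the vertex order [a, b, c, d, e], the degrees are [2, 1, 1, 2, 2], giving D = diag(2, 1, 1, 2, 2) and L = D - A. The smallest Laplacian eigenvalue is always 0. The next one, lambda_2 = 0.3820, measures how hard the graph is to disconnect: larger values mean better connectivity. The largest eigenvalue, 3.6180, is at most the vertex count 5. There is one zero in the spectrum, matching the 1 component.

0.3820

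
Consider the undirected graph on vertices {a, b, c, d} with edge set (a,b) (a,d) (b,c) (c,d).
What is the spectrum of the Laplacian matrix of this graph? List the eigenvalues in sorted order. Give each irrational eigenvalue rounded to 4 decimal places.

Each diagonal entry of L is the vertex degree and each off-diagonal entry is -1 where an edge is present, 0 otherwise; in the order [a, b, c, d] the diagonal is [2, 2, 2, 2]. Since every row of L sums to 0, the all-ones vector is in the kernel and 0 is an eigenvalue. The eigenvalues sum to 8, which equals trace(L) = 2|E|.

[0, 2, 2, 4]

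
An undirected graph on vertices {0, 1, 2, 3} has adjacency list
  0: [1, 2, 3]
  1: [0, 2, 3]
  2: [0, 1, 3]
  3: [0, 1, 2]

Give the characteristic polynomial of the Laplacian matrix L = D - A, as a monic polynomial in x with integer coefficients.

x^4 - 12x^3 + 48x^2 - 64x

Each diagonal entry of L is the vertex degree and each off-diagonal entry is -1 where an edge is present, 0 otherwise; in the order [0, 1, 2, 3] the diagonal is [3, 3, 3, 3]. The eigenvalues of L are [0, 4, 4, 4]; the characteristic polynomial is the product of (x - lambda_i), which multiplies out to x^4 - 12x^3 + 48x^2 - 64x. The coefficient of x^3 equals -trace(L) = -12, matching the sum of degrees. The eigenvalues sum to 12, which equals trace(L) = 2|E|. There is one zero in the spectrum, matching the 1 component.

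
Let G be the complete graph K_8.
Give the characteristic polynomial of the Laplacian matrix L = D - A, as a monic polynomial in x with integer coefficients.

The graph has 8 vertices and degree multiset [7, 7, 7, 7, 7, 7, 7, 7]; D is the diagonal matrix of degrees and L = D - A. Computing det(xI - L) by cofactor expansion (or equivalently via sum-over-permutations) gives x^8 - 56x^7 + 1344x^6 - 17920x^5 + 143360x^4 - 688128x^3 + 1835008x^2 - 2097152x. The coefficient of x^7 equals -trace(L) = -56, matching the sum of degrees. The eigenvalues sum to 56, which equals trace(L) = 2|E|.

x^8 - 56x^7 + 1344x^6 - 17920x^5 + 143360x^4 - 688128x^3 + 1835008x^2 - 2097152x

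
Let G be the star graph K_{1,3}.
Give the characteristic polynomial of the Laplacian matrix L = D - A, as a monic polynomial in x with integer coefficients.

x^4 - 6x^3 + 9x^2 - 4x

The graph has 4 vertices and degree multiset [3, 1, 1, 1]; D is the diagonal matrix of degrees and L = D - A. The eigenvalues of L are [0, 1, 1, 4]; the characteristic polynomial is the product of (x - lambda_i), which multiplies out to x^4 - 6x^3 + 9x^2 - 4x. The constant term is 0 because L is singular (the all-ones vector lies in its kernel).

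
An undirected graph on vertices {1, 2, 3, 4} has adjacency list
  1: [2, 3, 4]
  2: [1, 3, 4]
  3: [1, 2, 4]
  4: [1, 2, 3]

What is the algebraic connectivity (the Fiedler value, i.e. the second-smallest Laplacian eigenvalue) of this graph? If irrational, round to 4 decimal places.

4

With the vertex order [1, 2, 3, 4], the degrees are [3, 3, 3, 3], giving D = diag(3, 3, 3, 3) and L = D - A. The sorted Laplacian eigenvalues are [0, 4, 4, 4]; the algebraic connectivity is the second entry, 4. By the matrix-tree theorem the graph has (1/4) * product of the nonzero eigenvalues = 16 spanning trees. The largest eigenvalue, 4, is at most the vertex count 4.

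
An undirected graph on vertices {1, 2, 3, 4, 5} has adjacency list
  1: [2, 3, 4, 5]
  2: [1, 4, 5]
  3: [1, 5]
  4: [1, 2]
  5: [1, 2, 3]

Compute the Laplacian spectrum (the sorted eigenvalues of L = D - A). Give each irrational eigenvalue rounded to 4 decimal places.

Reading degrees in the order [1, 2, 3, 4, 5] gives [4, 3, 2, 2, 3]; set D = diag(4, 3, 2, 2, 3) and form L = D - A. Diagonalising L (or applying a numerical eigensolver to the 5x5 matrix) gives the spectrum above. By the matrix-tree theorem the graph has (1/5) * product of the nonzero eigenvalues = 21 spanning trees.

[0, 1.5858, 3, 4.4142, 5]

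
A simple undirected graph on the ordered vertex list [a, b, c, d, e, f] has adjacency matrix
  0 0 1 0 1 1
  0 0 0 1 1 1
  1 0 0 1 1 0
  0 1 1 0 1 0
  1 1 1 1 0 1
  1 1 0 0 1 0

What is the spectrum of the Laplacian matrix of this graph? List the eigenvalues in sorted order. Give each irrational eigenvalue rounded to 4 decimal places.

[0, 2.3820, 2.3820, 4.6180, 4.6180, 6]

With the vertex order [a, b, c, d, e, f], the degrees are [3, 3, 3, 3, 5, 3], giving D = diag(3, 3, 3, 3, 5, 3) and L = D - A. Since every row of L sums to 0, the all-ones vector is in the kernel and 0 is an eigenvalue. The single zero eigenvalue shows the graph is connected. By the matrix-tree theorem the graph has (1/6) * product of the nonzero eigenvalues = 121 spanning trees. The eigenvalues sum to 20, which equals trace(L) = 2|E|.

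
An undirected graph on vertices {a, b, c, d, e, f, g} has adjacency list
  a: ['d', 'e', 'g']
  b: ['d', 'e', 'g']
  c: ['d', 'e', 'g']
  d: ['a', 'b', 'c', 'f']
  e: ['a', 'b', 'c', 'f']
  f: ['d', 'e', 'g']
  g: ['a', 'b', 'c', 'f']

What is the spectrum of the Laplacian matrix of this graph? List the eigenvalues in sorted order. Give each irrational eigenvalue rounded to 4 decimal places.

[0, 3, 3, 3, 4, 4, 7]

Reading degrees in the order [a, b, c, d, e, f, g] gives [3, 3, 3, 4, 4, 3, 4]; set D = diag(3, 3, 3, 4, 4, 3, 4) and form L = D - A. The multiplicity of 0 as a Laplacian eigenvalue equals the number of connected components. The eigenvalues sum to 24, which equals trace(L) = 2|E|. The largest eigenvalue, 7, is at most the vertex count 7.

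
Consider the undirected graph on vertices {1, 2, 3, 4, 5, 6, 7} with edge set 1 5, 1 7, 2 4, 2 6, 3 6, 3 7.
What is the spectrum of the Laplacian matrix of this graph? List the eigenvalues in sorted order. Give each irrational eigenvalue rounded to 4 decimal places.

[0, 0.1981, 0.7530, 1.5550, 2.4450, 3.2470, 3.8019]

Reading degrees in the order [1, 2, 3, 4, 5, 6, 7] gives [2, 2, 2, 1, 1, 2, 2]; set D = diag(2, 2, 2, 1, 1, 2, 2) and form L = D - A. L is symmetric positive semidefinite, so every eigenvalue is real and nonnegative. The single zero eigenvalue shows the graph is connected. By the matrix-tree theorem the graph has (1/7) * product of the nonzero eigenvalues = 1 spanning tree. There is one zero in the spectrum, matching the 1 component.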